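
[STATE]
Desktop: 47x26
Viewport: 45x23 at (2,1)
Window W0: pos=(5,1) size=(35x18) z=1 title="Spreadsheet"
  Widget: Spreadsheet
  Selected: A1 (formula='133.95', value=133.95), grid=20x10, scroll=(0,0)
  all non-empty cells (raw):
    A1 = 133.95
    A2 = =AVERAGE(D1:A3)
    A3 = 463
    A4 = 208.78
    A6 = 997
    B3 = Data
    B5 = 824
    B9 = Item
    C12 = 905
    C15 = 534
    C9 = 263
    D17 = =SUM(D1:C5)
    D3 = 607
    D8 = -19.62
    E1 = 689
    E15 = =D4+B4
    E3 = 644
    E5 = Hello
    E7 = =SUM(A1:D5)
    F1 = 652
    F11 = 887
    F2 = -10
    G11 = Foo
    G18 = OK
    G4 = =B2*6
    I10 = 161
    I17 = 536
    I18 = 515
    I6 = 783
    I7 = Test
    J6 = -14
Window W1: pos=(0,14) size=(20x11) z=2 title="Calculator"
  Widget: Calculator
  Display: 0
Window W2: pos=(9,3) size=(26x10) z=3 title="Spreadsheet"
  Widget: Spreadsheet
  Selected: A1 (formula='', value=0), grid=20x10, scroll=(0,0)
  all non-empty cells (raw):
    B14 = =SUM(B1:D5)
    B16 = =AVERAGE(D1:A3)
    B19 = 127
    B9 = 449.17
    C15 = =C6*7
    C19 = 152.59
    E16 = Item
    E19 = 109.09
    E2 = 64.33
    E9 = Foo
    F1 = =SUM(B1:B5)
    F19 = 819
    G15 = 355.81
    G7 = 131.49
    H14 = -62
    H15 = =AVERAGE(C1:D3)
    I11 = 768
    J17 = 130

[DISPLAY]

   ┏━━━━━━━━━━━━━━━━━━━━━━━━━━━━━━━━━┓       
   ┃ Spreadsheet                     ┃       
   ┠───┏━━━━━━━━━━━━━━━━━━━━━━━━┓────┨       
   ┃A1:┃ Spreadsheet            ┃    ┃       
   ┃   ┠────────────────────────┨  D ┃       
   ┃---┃A1:                     ┃----┃       
   ┃  1┃       A       B       C┃    ┃       
   ┃  2┃------------------------┃    ┃       
   ┃  3┃  1      [0]       0    ┃    ┃       
   ┃  4┃  2        0       0    ┃    ┃       
   ┃  5┃  3        0       0    ┃    ┃       
   ┃  6┗━━━━━━━━━━━━━━━━━━━━━━━━┛    ┃       
   ┃  7        0       0       0     ┃       
━━━━━━━━━━━━━━━━━┓     0       0  -19┃       
Calculator       ┃em         263     ┃       
─────────────────┨     0       0     ┃       
                0┃     0       0     ┃       
───┬───┬───┬───┐ ┃━━━━━━━━━━━━━━━━━━━┛       
 7 │ 8 │ 9 │ ÷ │ ┃                           
───┼───┼───┼───┤ ┃                           
 4 │ 5 │ 6 │ × │ ┃                           
───┼───┼───┼───┤ ┃                           
 1 │ 2 │ 3 │ - │ ┃                           


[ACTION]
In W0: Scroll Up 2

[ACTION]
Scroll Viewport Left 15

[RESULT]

     ┏━━━━━━━━━━━━━━━━━━━━━━━━━━━━━━━━━┓     
     ┃ Spreadsheet                     ┃     
     ┠───┏━━━━━━━━━━━━━━━━━━━━━━━━┓────┨     
     ┃A1:┃ Spreadsheet            ┃    ┃     
     ┃   ┠────────────────────────┨  D ┃     
     ┃---┃A1:                     ┃----┃     
     ┃  1┃       A       B       C┃    ┃     
     ┃  2┃------------------------┃    ┃     
     ┃  3┃  1      [0]       0    ┃    ┃     
     ┃  4┃  2        0       0    ┃    ┃     
     ┃  5┃  3        0       0    ┃    ┃     
     ┃  6┗━━━━━━━━━━━━━━━━━━━━━━━━┛    ┃     
     ┃  7        0       0       0     ┃     
┏━━━━━━━━━━━━━━━━━━┓     0       0  -19┃     
┃ Calculator       ┃em         263     ┃     
┠──────────────────┨     0       0     ┃     
┃                 0┃     0       0     ┃     
┃┌───┬───┬───┬───┐ ┃━━━━━━━━━━━━━━━━━━━┛     
┃│ 7 │ 8 │ 9 │ ÷ │ ┃                         
┃├───┼───┼───┼───┤ ┃                         
┃│ 4 │ 5 │ 6 │ × │ ┃                         
┃├───┼───┼───┼───┤ ┃                         
┃│ 1 │ 2 │ 3 │ - │ ┃                         


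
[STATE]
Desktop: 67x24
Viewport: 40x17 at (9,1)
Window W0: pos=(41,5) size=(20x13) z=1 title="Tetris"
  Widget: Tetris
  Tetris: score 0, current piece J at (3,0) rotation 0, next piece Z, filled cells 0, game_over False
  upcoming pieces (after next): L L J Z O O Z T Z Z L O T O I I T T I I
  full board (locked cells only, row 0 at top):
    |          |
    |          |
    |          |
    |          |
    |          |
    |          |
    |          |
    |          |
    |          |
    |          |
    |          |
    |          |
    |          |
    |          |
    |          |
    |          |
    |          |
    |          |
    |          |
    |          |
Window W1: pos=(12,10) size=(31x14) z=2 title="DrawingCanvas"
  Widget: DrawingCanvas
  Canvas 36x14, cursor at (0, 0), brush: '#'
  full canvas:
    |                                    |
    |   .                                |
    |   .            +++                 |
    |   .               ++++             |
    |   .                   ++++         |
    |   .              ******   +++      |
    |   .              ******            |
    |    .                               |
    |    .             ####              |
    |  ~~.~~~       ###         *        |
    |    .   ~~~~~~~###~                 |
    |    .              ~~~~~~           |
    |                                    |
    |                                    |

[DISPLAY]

                                        
                                        
                                        
                                        
                                ┏━━━━━━━
                                ┃ Tetris
                                ┠───────
                                ┃       
                                ┃       
   ┏━━━━━━━━━━━━━━━━━━━━━━━━━━━━━┓      
   ┃ DrawingCanvas               ┃      
   ┠─────────────────────────────┨      
   ┃+                            ┃      
   ┃   .                         ┃      
   ┃   .            +++          ┃      
   ┃   .               ++++      ┃      
   ┃   .                   ++++  ┃━━━━━━


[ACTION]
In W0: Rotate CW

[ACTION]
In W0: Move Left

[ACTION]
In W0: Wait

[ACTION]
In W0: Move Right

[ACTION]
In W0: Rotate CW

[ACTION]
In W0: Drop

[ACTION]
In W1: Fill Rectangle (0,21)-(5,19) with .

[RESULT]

                                        
                                        
                                        
                                        
                                ┏━━━━━━━
                                ┃ Tetris
                                ┠───────
                                ┃       
                                ┃       
   ┏━━━━━━━━━━━━━━━━━━━━━━━━━━━━━┓      
   ┃ DrawingCanvas               ┃      
   ┠─────────────────────────────┨      
   ┃+                  ...       ┃      
   ┃   .               ...       ┃      
   ┃   .            +++...       ┃      
   ┃   .               ...+      ┃      
   ┃   .               ... ++++  ┃━━━━━━


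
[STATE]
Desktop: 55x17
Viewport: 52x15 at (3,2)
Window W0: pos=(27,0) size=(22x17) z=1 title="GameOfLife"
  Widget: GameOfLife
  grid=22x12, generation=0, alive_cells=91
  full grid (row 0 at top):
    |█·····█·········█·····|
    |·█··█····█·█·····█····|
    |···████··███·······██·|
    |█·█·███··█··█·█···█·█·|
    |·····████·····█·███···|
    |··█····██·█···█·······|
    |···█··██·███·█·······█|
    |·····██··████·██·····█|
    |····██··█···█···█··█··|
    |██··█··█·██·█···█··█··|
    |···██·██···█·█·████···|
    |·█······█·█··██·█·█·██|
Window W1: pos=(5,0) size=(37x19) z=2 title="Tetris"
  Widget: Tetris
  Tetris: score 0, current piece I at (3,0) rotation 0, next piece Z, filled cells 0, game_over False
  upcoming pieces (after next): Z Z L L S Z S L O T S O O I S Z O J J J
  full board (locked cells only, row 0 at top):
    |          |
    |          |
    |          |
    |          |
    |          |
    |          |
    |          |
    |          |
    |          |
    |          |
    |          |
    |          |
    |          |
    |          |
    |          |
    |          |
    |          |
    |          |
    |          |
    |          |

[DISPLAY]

  ┠───────────────────────────────────┨──────┨      
  ┃          │Next:                   ┃      ┃      
  ┃          │▓▓                      ┃·█····┃      
  ┃          │ ▓▓                     ┃··█···┃      
  ┃          │                        ┃····██┃      
  ┃          │                        ┃···█·█┃      
  ┃          │                        ┃·███··┃      
  ┃          │Score:                  ┃······┃      
  ┃          │0                       ┃······┃      
  ┃          │                        ┃█·····┃      
  ┃          │                        ┃·█··█·┃      
  ┃          │                        ┃·█··█·┃      
  ┃          │                        ┃████··┃      
  ┃          │                        ┃·█·█·█┃      
  ┃          │                        ┃━━━━━━┛      


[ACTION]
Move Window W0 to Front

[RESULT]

  ┠─────────────────────┠────────────────────┨      
  ┃          │Next:     ┃Gen: 0              ┃      
  ┃          │▓▓        ┃·····█·········█····┃      
  ┃          │ ▓▓       ┃█··█····█·█·····█···┃      
  ┃          │          ┃··████··███·······██┃      
  ┃          │          ┃·█·███··█··█·█···█·█┃      
  ┃          │          ┃····████·····█·███··┃      
  ┃          │Score:    ┃·█····██·█···█······┃      
  ┃          │0         ┃··█··██·███·█·······┃      
  ┃          │          ┃····██··████·██·····┃      
  ┃          │          ┃···██··█···█···█··█·┃      
  ┃          │          ┃█··█··█·██·█···█··█·┃      
  ┃          │          ┃··██·██···█·█·████··┃      
  ┃          │          ┃█······█·█··██·█·█·█┃      
  ┃          │          ┗━━━━━━━━━━━━━━━━━━━━┛      


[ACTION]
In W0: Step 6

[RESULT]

  ┠─────────────────────┠────────────────────┨      
  ┃          │Next:     ┃Gen: 6              ┃      
  ┃          │▓▓        ┃········█·██········┃      
  ┃          │ ▓▓       ┃········█·██········┃      
  ┃          │          ┃········█···········┃      
  ┃          │          ┃··········█·········┃      
  ┃          │          ┃·········█·██·█·····┃      
  ┃          │Score:    ┃············████····┃      
  ┃          │0         ┃············█··█····┃      
  ┃          │          ┃·············█·█····┃      
  ┃          │          ┃····█········███···█┃      
  ┃          │          ┃···█·········███··█·┃      
  ┃          │          ┃···███·█··█··█···█·█┃      
  ┃          │          ┃·······█··██······█·┃      
  ┃          │          ┗━━━━━━━━━━━━━━━━━━━━┛      


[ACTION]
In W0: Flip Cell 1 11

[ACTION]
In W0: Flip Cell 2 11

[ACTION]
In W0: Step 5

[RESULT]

  ┠─────────────────────┠────────────────────┨      
  ┃          │Next:     ┃Gen: 11             ┃      
  ┃          │▓▓        ┃········████········┃      
  ┃          │ ▓▓       ┃·······█····██······┃      
  ┃          │          ┃·······███··········┃      
  ┃          │          ┃··········█··█······┃      
  ┃          │          ┃···········██·······┃      
  ┃          │Score:    ┃····················┃      
  ┃          │0         ┃····················┃      
  ┃          │          ┃················████┃      
  ┃          │          ┃···········█····█·██┃      
  ┃          │          ┃···██······█·█····█·┃      
  ┃          │          ┃··█··█·····█·█···███┃      
  ┃          │          ┃··███············██·┃      
  ┃          │          ┗━━━━━━━━━━━━━━━━━━━━┛      


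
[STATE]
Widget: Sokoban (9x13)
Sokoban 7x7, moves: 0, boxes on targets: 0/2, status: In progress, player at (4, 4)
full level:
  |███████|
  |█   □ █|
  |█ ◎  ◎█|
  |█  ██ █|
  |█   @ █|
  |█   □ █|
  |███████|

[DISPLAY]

███████  
█   □ █  
█ ◎  ◎█  
█  ██ █  
█   @ █  
█   □ █  
███████  
Moves: 0 
         
         
         
         
         


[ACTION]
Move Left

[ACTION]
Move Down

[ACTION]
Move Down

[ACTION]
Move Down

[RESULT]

███████  
█   □ █  
█ ◎  ◎█  
█  ██ █  
█     █  
█  @□ █  
███████  
Moves: 2 
         
         
         
         
         


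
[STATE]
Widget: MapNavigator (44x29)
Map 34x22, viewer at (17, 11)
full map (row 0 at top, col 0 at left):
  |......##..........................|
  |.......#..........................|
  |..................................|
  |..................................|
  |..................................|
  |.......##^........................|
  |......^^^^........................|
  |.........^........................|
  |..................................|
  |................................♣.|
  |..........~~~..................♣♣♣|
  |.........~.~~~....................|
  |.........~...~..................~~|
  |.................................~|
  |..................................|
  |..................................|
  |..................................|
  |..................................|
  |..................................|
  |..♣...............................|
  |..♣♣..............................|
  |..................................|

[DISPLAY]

                                            
                                            
                                            
     ......##..........................     
     .......#..........................     
     ..................................     
     ..................................     
     ..................................     
     .......##^........................     
     ......^^^^........................     
     .........^........................     
     ..................................     
     ................................♣.     
     ..........~~~..................♣♣♣     
     .........~.~~~...@................     
     .........~...~..................~~     
     .................................~     
     ..................................     
     ..................................     
     ..................................     
     ..................................     
     ..................................     
     ..♣...............................     
     ..♣♣..............................     
     ..................................     
                                            
                                            
                                            
                                            


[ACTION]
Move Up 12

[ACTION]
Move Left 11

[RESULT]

                                            
                                            
                                            
                                            
                                            
                                            
                                            
                                            
                                            
                                            
                                            
                                            
                                            
                                            
                ......@#....................
                .......#....................
                ............................
                ............................
                ............................
                .......##^..................
                ......^^^^..................
                .........^..................
                ............................
                ............................
                ..........~~~...............
                .........~.~~~..............
                .........~...~..............
                ............................
                ............................


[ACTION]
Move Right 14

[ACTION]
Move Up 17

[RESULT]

                                            
                                            
                                            
                                            
                                            
                                            
                                            
                                            
                                            
                                            
                                            
                                            
                                            
                                            
  ......##............@.............        
  .......#..........................        
  ..................................        
  ..................................        
  ..................................        
  .......##^........................        
  ......^^^^........................        
  .........^........................        
  ..................................        
  ................................♣.        
  ..........~~~..................♣♣♣        
  .........~.~~~....................        
  .........~...~..................~~        
  .................................~        
  ..................................        


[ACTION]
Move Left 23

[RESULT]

                                            
                                            
                                            
                                            
                                            
                                            
                                            
                                            
                                            
                                            
                                            
                                            
                                            
                                            
                      @.....##..............
                      .......#..............
                      ......................
                      ......................
                      ......................
                      .......##^............
                      ......^^^^............
                      .........^............
                      ......................
                      ......................
                      ..........~~~.........
                      .........~.~~~........
                      .........~...~........
                      ......................
                      ......................


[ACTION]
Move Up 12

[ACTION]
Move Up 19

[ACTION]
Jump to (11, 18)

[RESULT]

           .................................
           .......##^.......................
           ......^^^^.......................
           .........^.......................
           .................................
           ................................♣
           ..........~~~..................♣♣
           .........~.~~~...................
           .........~...~..................~
           .................................
           .................................
           .................................
           .................................
           .................................
           ...........@.....................
           ..♣..............................
           ..♣♣.............................
           .................................
                                            
                                            
                                            
                                            
                                            
                                            
                                            
                                            
                                            
                                            
                                            


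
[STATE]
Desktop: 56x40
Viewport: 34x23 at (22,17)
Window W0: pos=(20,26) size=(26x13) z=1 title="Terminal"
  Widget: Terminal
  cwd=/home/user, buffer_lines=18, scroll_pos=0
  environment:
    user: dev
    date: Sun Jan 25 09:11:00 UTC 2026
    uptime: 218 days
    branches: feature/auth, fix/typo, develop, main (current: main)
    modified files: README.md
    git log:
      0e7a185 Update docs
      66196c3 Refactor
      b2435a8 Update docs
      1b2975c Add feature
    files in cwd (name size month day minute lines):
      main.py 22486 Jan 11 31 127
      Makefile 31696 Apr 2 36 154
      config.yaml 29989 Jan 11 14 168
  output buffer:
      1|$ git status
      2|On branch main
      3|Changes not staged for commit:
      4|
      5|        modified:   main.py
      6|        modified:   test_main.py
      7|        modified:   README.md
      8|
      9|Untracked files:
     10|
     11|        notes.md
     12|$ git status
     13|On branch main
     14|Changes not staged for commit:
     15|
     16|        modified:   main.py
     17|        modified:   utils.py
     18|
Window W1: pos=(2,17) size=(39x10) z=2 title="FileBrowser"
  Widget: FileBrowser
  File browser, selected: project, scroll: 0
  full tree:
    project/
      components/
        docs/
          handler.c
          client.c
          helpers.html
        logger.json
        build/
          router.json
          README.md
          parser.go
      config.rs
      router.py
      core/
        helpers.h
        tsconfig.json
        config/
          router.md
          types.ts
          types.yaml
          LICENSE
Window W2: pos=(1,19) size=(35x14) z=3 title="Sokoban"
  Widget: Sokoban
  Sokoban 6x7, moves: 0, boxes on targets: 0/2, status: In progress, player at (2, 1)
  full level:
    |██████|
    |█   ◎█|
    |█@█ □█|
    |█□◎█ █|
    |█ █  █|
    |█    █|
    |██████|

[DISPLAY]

━━━━━━━━━━━━━━━━━━┓               
                  ┃               
━━━━━━━━━━━━━┓────┨               
             ┃    ┃               
─────────────┨    ┃               
             ┃    ┃               
             ┃    ┃               
             ┃    ┃               
             ┃    ┃               
             ┃━━━━┛━━━━┓          
             ┃         ┃          
             ┃─────────┨          
             ┃         ┃          
             ┃         ┃          
             ┃ged for c┃          
━━━━━━━━━━━━━┛         ┃          
       modified:   main┃          
       modified:   test┃          
       modified:   READ┃          
                       ┃          
ntracked files:        ┃          
━━━━━━━━━━━━━━━━━━━━━━━┛          
                                  


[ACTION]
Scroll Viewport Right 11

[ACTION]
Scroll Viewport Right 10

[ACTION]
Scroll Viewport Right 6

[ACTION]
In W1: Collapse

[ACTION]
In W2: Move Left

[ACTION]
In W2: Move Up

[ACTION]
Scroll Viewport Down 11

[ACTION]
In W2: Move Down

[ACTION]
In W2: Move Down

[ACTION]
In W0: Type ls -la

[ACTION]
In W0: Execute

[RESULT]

━━━━━━━━━━━━━━━━━━┓               
                  ┃               
━━━━━━━━━━━━━┓────┨               
             ┃    ┃               
─────────────┨    ┃               
             ┃    ┃               
             ┃    ┃               
             ┃    ┃               
             ┃    ┃               
             ┃━━━━┛━━━━┓          
             ┃         ┃          
             ┃─────────┨          
             ┃         ┃          
             ┃d:   main┃          
             ┃d:   util┃          
━━━━━━━━━━━━━┛         ┃          
 ls -la                ┃          
rw-r--r--  1 dev group ┃          
rw-r--r--  1 dev group ┃          
rw-r--r--  1 dev group ┃          
 █                     ┃          
━━━━━━━━━━━━━━━━━━━━━━━┛          
                                  


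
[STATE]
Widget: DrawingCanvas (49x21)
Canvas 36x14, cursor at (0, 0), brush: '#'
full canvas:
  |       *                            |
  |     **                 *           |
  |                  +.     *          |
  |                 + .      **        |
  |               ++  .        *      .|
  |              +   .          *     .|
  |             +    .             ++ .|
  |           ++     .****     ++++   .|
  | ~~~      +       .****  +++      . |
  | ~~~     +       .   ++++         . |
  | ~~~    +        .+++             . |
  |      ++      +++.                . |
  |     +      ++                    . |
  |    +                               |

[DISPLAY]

+      *                                         
     **                 *                        
                  +.     *                       
                 + .      **                     
               ++  .        *      .             
              +   .          *     .             
             +    .             ++ .             
           ++     .****     ++++   .             
 ~~~      +       .****  +++      .              
 ~~~     +       .   ++++         .              
 ~~~    +        .+++             .              
      ++      +++.                .              
     +      ++                    .              
    +                                            
                                                 
                                                 
                                                 
                                                 
                                                 
                                                 
                                                 


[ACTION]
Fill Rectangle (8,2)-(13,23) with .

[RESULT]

+      *                                         
     **                 *                        
                  +.     *                       
                 + .      **                     
               ++  .        *      .             
              +   .          *     .             
             +    .             ++ .             
           ++     .****     ++++   .             
 ~...................... +++      .              
 ~......................+         .              
 ~......................          .              
  ......................          .              
  ......................          .              
  ......................                         
                                                 
                                                 
                                                 
                                                 
                                                 
                                                 
                                                 


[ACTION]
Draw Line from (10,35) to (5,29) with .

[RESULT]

+      *                                         
     **                 *                        
                  +.     *                       
                 + .      **                     
               ++  .        *      .             
              +   .          .     .             
             +    .           . ++ .             
           ++     .****     +++.   .             
 ~...................... +++    ...              
 ~......................+         .              
 ~......................          ..             
  ......................          .              
  ......................          .              
  ......................                         
                                                 
                                                 
                                                 
                                                 
                                                 
                                                 
                                                 


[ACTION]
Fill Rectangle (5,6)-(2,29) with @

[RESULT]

+      *                                         
     **                 *                        
      @@@@@@@@@@@@@@@@@@@@@@@@                   
      @@@@@@@@@@@@@@@@@@@@@@@@                   
      @@@@@@@@@@@@@@@@@@@@@@@@     .             
      @@@@@@@@@@@@@@@@@@@@@@@@     .             
             +    .           . ++ .             
           ++     .****     +++.   .             
 ~...................... +++    ...              
 ~......................+         .              
 ~......................          ..             
  ......................          .              
  ......................          .              
  ......................                         
                                                 
                                                 
                                                 
                                                 
                                                 
                                                 
                                                 


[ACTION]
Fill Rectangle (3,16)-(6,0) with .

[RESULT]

+      *                                         
     **                 *                        
      @@@@@@@@@@@@@@@@@@@@@@@@                   
.................@@@@@@@@@@@@@                   
.................@@@@@@@@@@@@@     .             
.................@@@@@@@@@@@@@     .             
................. .           . ++ .             
           ++     .****     +++.   .             
 ~...................... +++    ...              
 ~......................+         .              
 ~......................          ..             
  ......................          .              
  ......................          .              
  ......................                         
                                                 
                                                 
                                                 
                                                 
                                                 
                                                 
                                                 


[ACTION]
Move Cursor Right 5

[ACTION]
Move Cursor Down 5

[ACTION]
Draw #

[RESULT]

       *                                         
     **                 *                        
      @@@@@@@@@@@@@@@@@@@@@@@@                   
.................@@@@@@@@@@@@@                   
.................@@@@@@@@@@@@@     .             
.....#...........@@@@@@@@@@@@@     .             
................. .           . ++ .             
           ++     .****     +++.   .             
 ~...................... +++    ...              
 ~......................+         .              
 ~......................          ..             
  ......................          .              
  ......................          .              
  ......................                         
                                                 
                                                 
                                                 
                                                 
                                                 
                                                 
                                                 


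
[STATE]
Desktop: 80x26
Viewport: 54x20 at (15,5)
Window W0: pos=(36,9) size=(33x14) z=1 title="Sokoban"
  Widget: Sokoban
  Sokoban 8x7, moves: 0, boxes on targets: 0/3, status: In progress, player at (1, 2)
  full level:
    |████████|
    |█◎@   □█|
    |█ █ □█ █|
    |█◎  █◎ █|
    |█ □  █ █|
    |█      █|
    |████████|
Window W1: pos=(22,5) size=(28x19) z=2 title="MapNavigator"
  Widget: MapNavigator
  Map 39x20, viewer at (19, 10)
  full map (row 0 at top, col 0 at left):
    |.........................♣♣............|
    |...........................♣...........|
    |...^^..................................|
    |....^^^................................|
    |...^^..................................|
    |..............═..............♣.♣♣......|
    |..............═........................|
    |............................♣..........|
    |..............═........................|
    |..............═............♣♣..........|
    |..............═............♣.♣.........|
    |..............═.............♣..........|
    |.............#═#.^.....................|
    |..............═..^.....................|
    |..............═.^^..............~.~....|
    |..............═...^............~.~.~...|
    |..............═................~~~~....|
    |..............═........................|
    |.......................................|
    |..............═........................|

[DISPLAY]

       ┏━━━━━━━━━━━━━━━━━━━━━━━━━━┓                   
       ┃ MapNavigator             ┃                   
       ┠──────────────────────────┨                   
       ┃^.........................┃                   
       ┃..........................┃━━━━━━━━━━━━━━━━━━┓
       ┃........═..............♣.♣┃                  ┃
       ┃........═.................┃──────────────────┨
       ┃......................♣...┃                  ┃
       ┃........═.................┃                  ┃
       ┃........═............♣♣...┃                  ┃
       ┃........═....@.......♣.♣..┃                  ┃
       ┃........═.............♣...┃                  ┃
       ┃.......#═#.^..............┃                  ┃
       ┃........═..^..............┃                  ┃
       ┃........═.^^..............┃                  ┃
       ┃........═...^............~┃                  ┃
       ┃........═................~┃                  ┃
       ┃........═.................┃━━━━━━━━━━━━━━━━━━┛
       ┗━━━━━━━━━━━━━━━━━━━━━━━━━━┛                   
                                                      


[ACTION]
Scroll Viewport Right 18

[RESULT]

━━━━━━━━━━━━━━━━━━━━━━━┓                              
pNavigator             ┃                              
───────────────────────┨                              
.......................┃                              
.......................┃━━━━━━━━━━━━━━━━━━┓           
.....═..............♣.♣┃                  ┃           
.....═.................┃──────────────────┨           
...................♣...┃                  ┃           
.....═.................┃                  ┃           
.....═............♣♣...┃                  ┃           
.....═....@.......♣.♣..┃                  ┃           
.....═.............♣...┃                  ┃           
....#═#.^..............┃                  ┃           
.....═..^..............┃                  ┃           
.....═.^^..............┃                  ┃           
.....═...^............~┃                  ┃           
.....═................~┃                  ┃           
.....═.................┃━━━━━━━━━━━━━━━━━━┛           
━━━━━━━━━━━━━━━━━━━━━━━┛                              
                                                      


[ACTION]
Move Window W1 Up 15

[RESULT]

.....═..............♣.♣┃                              
.....═.................┃                              
...................♣...┃                              
.....═.................┃                              
.....═............♣♣...┃━━━━━━━━━━━━━━━━━━┓           
.....═....@.......♣.♣..┃                  ┃           
.....═.............♣...┃──────────────────┨           
....#═#.^..............┃                  ┃           
.....═..^..............┃                  ┃           
.....═.^^..............┃                  ┃           
.....═...^............~┃                  ┃           
.....═................~┃                  ┃           
.....═.................┃                  ┃           
━━━━━━━━━━━━━━━━━━━━━━━┛                  ┃           
          ┃Moves: 0  0/3                  ┃           
          ┃                               ┃           
          ┃                               ┃           
          ┗━━━━━━━━━━━━━━━━━━━━━━━━━━━━━━━┛           
                                                      
                                                      


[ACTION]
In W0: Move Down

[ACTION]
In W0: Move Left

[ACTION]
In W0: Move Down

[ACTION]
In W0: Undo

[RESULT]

.....═..............♣.♣┃                              
.....═.................┃                              
...................♣...┃                              
.....═.................┃                              
.....═............♣♣...┃━━━━━━━━━━━━━━━━━━┓           
.....═....@.......♣.♣..┃                  ┃           
.....═.............♣...┃──────────────────┨           
....#═#.^..............┃                  ┃           
.....═..^..............┃                  ┃           
.....═.^^..............┃                  ┃           
.....═...^............~┃                  ┃           
.....═................~┃                  ┃           
.....═.................┃                  ┃           
━━━━━━━━━━━━━━━━━━━━━━━┛                  ┃           
          ┃Moves: 1  0/3                  ┃           
          ┃                               ┃           
          ┃                               ┃           
          ┗━━━━━━━━━━━━━━━━━━━━━━━━━━━━━━━┛           
                                                      
                                                      
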